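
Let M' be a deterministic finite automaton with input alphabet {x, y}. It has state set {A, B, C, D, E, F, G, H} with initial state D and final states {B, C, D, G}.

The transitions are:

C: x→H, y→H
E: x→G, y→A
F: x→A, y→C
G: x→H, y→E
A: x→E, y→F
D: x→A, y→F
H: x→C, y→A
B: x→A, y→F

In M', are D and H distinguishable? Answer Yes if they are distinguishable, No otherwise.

States {B} cannot be reached from the start state, so discard them.
Start with accepting vs non-accepting: {C,D,G} | {A,E,F,H}.
Split {A,E,F,H} by δ(·,x) → {A,F} and {E,H}.
On input x, block {C,D,G} splits into {C,G} and {D}.
Refine {A,F} on symbol x: members go to different blocks, giving {A} and {F}.
The partition is now stable with 5 blocks: {C,G} | {A} | {E,H} | {D} | {F}.
D and H end up in different blocks, so they are distinguishable. For instance, the string 'ε' is accepted from only D.

Yes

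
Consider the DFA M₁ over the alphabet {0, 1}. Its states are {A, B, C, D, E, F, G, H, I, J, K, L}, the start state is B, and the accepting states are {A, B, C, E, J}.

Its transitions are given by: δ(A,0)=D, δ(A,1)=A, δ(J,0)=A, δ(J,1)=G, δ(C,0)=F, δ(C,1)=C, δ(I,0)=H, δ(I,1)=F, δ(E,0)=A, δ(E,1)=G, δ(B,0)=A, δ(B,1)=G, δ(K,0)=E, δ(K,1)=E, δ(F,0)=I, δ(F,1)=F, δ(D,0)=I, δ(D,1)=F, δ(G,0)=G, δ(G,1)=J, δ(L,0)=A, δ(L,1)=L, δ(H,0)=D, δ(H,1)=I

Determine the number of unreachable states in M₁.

Starting at B and following transitions, the reachable set is {A, B, D, F, G, H, I, J}. That leaves C, E, K, L unreachable — 4 in total.

4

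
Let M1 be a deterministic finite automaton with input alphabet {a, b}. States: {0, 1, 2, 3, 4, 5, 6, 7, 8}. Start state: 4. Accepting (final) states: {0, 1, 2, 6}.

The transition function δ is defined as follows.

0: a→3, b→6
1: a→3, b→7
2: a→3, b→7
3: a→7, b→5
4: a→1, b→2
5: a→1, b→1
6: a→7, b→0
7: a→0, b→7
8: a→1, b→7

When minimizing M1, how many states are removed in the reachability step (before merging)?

BFS from 4 reaches {0, 1, 2, 3, 4, 5, 6, 7}; the 1 state(s) 8 are never visited.

1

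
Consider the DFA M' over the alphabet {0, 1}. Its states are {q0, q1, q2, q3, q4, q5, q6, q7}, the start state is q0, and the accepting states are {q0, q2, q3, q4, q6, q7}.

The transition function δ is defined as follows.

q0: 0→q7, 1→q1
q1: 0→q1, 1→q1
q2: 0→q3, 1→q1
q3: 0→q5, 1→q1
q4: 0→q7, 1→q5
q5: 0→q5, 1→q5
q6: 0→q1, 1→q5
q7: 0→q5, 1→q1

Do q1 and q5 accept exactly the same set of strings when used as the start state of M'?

Yes

Reachable states from the start: {q0,q1,q5,q7}. Unreachable: {q2,q3,q4,q6} — drop them.
Start with accepting vs non-accepting: {q0,q7} | {q1,q5}.
Split {q0,q7} by δ(·,0) → {q0} and {q7}.
The partition is now stable with 3 blocks: {q0} | {q1,q5} | {q7}.
q1 and q5 lie in the same block of the stable partition, so they are equivalent — no string distinguishes them.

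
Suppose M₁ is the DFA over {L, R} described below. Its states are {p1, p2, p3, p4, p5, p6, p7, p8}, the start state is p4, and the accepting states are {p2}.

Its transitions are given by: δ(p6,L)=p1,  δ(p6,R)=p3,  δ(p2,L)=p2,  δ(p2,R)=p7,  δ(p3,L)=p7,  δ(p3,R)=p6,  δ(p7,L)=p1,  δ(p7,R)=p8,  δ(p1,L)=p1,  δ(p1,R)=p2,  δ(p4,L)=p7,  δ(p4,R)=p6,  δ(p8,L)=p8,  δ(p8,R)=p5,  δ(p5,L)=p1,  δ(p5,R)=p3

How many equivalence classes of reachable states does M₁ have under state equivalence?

6

Every state is reachable, so we keep all 8.
Start with accepting vs non-accepting: {p2} | {p1,p3,p4,p5,p6,p7,p8}.
On input R, block {p1,p3,p4,p5,p6,p7,p8} splits into {p3,p4,p5,p6,p7,p8} and {p1}.
Refine {p3,p4,p5,p6,p7,p8} on symbol L: members go to different blocks, giving {p3,p4,p8} and {p5,p6,p7}.
On input L, block {p3,p4,p8} splits into {p3,p4} and {p8}.
Refine {p5,p6,p7} on symbol R: members go to different blocks, giving {p5,p6} and {p7}.
No further refinement is possible. Final partition (6 blocks): {p2} | {p3,p4} | {p1} | {p5,p6} | {p8} | {p7}.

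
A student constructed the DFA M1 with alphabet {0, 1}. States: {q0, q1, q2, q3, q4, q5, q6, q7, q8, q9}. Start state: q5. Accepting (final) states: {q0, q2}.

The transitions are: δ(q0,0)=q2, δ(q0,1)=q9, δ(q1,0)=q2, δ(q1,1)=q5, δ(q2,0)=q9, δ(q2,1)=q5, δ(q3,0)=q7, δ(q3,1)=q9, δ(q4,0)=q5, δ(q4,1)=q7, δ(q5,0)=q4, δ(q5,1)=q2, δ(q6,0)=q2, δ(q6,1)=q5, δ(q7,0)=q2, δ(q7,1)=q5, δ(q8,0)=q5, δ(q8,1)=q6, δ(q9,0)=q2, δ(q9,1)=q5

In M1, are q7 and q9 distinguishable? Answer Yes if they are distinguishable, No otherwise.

No

Reachable states from the start: {q2,q4,q5,q7,q9}. Unreachable: {q0,q1,q3,q6,q8} — drop them.
Initial partition by acceptance: {q2} | {q4,q5,q7,q9}.
Split {q4,q5,q7,q9} by δ(·,0) → {q4,q5} and {q7,q9}.
Split {q4,q5} by δ(·,1) → {q4} and {q5}.
No further refinement is possible. Final partition (4 blocks): {q2} | {q4} | {q7,q9} | {q5}.
q7 and q9 lie in the same block of the stable partition, so they are equivalent — no string distinguishes them.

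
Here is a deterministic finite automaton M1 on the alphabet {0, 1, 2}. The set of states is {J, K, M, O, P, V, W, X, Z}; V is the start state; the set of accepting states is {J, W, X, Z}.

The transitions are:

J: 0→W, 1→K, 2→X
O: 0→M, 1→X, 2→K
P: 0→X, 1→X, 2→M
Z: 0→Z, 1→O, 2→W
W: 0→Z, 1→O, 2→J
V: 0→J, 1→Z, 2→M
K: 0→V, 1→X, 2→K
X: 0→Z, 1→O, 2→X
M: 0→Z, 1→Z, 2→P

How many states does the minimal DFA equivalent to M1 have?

Start with accepting vs non-accepting: {J,W,X,Z} | {K,M,O,P,V}.
Split {K,M,O,P,V} by δ(·,0) → {M,P,V} and {K,O}.
No further refinement is possible. Final partition (3 blocks): {J,W,X,Z} | {M,P,V} | {K,O}.

3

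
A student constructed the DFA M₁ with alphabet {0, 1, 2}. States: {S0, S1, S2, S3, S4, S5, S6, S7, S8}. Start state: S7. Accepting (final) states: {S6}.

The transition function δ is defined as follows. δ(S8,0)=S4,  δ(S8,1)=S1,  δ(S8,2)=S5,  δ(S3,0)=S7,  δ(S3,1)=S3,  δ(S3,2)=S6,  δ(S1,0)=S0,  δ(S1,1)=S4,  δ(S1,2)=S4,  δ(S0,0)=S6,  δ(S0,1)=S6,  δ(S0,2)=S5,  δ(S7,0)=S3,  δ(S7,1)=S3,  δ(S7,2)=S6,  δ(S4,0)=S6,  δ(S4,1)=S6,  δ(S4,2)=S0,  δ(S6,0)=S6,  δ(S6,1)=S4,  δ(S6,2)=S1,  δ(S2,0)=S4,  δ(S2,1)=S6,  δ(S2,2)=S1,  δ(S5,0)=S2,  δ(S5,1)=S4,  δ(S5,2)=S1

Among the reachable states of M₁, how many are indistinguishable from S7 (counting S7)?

2

First remove the unreachable states {S8}; 8 states remain.
Initial partition by acceptance: {S6} | {S0,S1,S2,S3,S4,S5,S7}.
Refine {S0,S1,S2,S3,S4,S5,S7} on symbol 0: members go to different blocks, giving {S1,S2,S3,S5,S7} and {S0,S4}.
Refine {S1,S2,S3,S5,S7} on symbol 0: members go to different blocks, giving {S3,S5,S7} and {S1,S2}.
Split {S3,S5,S7} by δ(·,0) → {S3,S7} and {S5}.
Refine {S0,S4} on symbol 2: members go to different blocks, giving {S0} and {S4}.
Split {S1,S2} by δ(·,0) → {S1} and {S2}.
The partition is now stable with 7 blocks: {S6} | {S3,S7} | {S0} | {S1} | {S5} | {S4} | {S2}.
State S7 belongs to the block {S3,S7}, which has 2 states.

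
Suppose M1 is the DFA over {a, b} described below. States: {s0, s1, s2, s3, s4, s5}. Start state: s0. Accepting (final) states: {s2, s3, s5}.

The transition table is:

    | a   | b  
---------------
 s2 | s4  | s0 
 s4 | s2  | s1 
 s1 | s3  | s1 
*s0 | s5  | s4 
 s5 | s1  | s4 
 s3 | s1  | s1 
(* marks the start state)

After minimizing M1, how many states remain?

2

All states are reachable from the start state.
Start with accepting vs non-accepting: {s2,s3,s5} | {s0,s1,s4}.
The partition is now stable with 2 blocks: {s2,s3,s5} | {s0,s1,s4}.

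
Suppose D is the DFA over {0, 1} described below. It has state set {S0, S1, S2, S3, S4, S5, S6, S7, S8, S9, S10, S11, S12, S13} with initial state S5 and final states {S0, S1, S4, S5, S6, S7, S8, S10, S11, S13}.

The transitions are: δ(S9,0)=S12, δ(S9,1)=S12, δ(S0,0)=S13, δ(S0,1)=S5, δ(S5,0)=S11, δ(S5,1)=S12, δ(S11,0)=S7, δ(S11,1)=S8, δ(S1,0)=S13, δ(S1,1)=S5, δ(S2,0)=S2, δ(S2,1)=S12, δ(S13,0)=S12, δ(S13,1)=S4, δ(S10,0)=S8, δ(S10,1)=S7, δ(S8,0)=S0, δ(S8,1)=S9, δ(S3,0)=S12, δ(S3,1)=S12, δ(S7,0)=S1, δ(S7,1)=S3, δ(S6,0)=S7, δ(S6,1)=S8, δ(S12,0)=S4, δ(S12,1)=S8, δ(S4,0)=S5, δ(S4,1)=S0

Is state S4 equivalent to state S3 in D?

Reachable states from the start: {S0,S1,S3,S4,S5,S7,S8,S9,S11,S12,S13}. Unreachable: {S2,S6,S10} — drop them.
Initial partition by acceptance: {S0,S1,S4,S5,S7,S8,S11,S13} | {S3,S9,S12}.
Refine {S0,S1,S4,S5,S7,S8,S11,S13} on symbol 0: members go to different blocks, giving {S0,S1,S4,S5,S7,S8,S11} and {S13}.
Split {S0,S1,S4,S5,S7,S8,S11} by δ(·,0) → {S4,S5,S7,S8,S11} and {S0,S1}.
Refine {S4,S5,S7,S8,S11} on symbol 0: members go to different blocks, giving {S4,S5,S11} and {S7,S8}.
Refine {S4,S5,S11} on symbol 0: members go to different blocks, giving {S4,S5} and {S11}.
Refine {S4,S5} on symbol 0: members go to different blocks, giving {S4} and {S5}.
Split {S3,S9,S12} by δ(·,0) → {S3,S9} and {S12}.
Stable partition: {S4} | {S3,S9} | {S13} | {S0,S1} | {S7,S8} | {S11} | {S5} | {S12} — 8 equivalence classes.
S4 and S3 end up in different blocks, so they are distinguishable. For instance, the string 'ε' is accepted from only S4.

No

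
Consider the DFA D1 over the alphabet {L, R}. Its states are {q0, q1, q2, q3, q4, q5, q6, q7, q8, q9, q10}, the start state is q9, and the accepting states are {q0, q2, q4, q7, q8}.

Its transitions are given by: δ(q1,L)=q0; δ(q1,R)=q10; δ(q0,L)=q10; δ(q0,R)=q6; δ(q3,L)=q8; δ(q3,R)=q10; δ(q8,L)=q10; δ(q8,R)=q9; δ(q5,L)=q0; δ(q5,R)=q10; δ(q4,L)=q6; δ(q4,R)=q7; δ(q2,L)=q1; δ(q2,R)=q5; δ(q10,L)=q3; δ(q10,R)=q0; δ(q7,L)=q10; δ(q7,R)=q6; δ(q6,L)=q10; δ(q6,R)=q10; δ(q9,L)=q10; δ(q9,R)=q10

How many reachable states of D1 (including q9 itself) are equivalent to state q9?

2

First remove the unreachable states {q1,q2,q4,q5,q7}; 6 states remain.
P0 = {q0,q8} | {q3,q6,q9,q10}.
Split {q3,q6,q9,q10} by δ(·,L) → {q6,q9,q10} and {q3}.
On input L, block {q6,q9,q10} splits into {q6,q9} and {q10}.
No further refinement is possible. Final partition (4 blocks): {q0,q8} | {q6,q9} | {q3} | {q10}.
The equivalence class containing q9 is {q6,q9}, of size 2.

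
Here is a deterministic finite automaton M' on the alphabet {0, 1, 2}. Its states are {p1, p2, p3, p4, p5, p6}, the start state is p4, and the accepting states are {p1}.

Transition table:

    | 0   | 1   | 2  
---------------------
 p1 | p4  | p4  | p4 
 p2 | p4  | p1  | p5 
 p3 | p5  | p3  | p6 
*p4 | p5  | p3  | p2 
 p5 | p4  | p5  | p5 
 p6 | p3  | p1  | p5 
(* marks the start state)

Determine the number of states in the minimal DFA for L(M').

P0 = {p1} | {p2,p3,p4,p5,p6}.
Refine {p2,p3,p4,p5,p6} on symbol 1: members go to different blocks, giving {p3,p4,p5} and {p2,p6}.
On input 2, block {p3,p4,p5} splits into {p3,p4} and {p5}.
Stable partition: {p1} | {p3,p4} | {p2,p6} | {p5} — 4 equivalence classes.

4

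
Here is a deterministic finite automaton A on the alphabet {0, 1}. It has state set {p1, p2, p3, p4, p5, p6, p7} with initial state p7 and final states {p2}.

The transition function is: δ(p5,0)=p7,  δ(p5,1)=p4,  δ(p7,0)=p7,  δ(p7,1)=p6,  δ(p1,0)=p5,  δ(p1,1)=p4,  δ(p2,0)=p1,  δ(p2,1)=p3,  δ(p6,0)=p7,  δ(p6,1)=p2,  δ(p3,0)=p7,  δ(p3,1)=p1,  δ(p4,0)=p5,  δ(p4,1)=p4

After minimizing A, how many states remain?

Every state is reachable, so we keep all 7.
Start with accepting vs non-accepting: {p2} | {p1,p3,p4,p5,p6,p7}.
Split {p1,p3,p4,p5,p6,p7} by δ(·,1) → {p1,p3,p4,p5,p7} and {p6}.
Refine {p1,p3,p4,p5,p7} on symbol 1: members go to different blocks, giving {p1,p3,p4,p5} and {p7}.
Split {p1,p3,p4,p5} by δ(·,0) → {p1,p4} and {p3,p5}.
No further refinement is possible. Final partition (5 blocks): {p2} | {p1,p4} | {p6} | {p7} | {p3,p5}.

5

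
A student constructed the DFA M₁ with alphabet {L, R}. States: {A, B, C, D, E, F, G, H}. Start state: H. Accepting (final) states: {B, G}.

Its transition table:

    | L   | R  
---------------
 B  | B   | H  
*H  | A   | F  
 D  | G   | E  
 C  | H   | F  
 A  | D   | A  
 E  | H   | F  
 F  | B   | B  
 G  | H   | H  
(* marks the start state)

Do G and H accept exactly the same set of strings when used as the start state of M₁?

No

States {C} cannot be reached from the start state, so discard them.
Initial partition by acceptance: {B,G} | {A,D,E,F,H}.
On input L, block {B,G} splits into {B} and {G}.
On input L, block {A,D,E,F,H} splits into {A,E,H} and {D} and {F}.
Refine {A,E,H} on symbol L: members go to different blocks, giving {E,H} and {A}.
On input L, block {E,H} splits into {E} and {H}.
Stable partition: {B} | {E} | {G} | {D} | {F} | {A} | {H} — 7 equivalence classes.
G and H end up in different blocks, so they are distinguishable. For instance, the string 'ε' is accepted from only G.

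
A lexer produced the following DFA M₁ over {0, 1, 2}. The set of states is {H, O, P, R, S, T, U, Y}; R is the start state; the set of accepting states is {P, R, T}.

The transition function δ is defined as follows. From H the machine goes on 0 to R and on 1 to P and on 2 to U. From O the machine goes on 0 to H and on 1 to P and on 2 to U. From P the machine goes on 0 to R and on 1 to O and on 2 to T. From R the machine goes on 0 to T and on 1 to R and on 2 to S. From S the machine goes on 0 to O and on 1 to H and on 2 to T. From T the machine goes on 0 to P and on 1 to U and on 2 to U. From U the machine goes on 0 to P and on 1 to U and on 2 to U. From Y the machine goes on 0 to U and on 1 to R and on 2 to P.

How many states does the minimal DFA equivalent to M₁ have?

Reachable states from the start: {H,O,P,R,S,T,U}. Unreachable: {Y} — drop them.
Initial partition by acceptance: {P,R,T} | {H,O,S,U}.
Refine {P,R,T} on symbol 1: members go to different blocks, giving {P,T} and {R}.
Split {P,T} by δ(·,0) → {T} and {P}.
On input 0, block {H,O,S,U} splits into {O,S} and {U} and {H}.
Split {O,S} by δ(·,0) → {O} and {S}.
No further refinement is possible. Final partition (7 blocks): {T} | {O} | {R} | {P} | {U} | {H} | {S}.

7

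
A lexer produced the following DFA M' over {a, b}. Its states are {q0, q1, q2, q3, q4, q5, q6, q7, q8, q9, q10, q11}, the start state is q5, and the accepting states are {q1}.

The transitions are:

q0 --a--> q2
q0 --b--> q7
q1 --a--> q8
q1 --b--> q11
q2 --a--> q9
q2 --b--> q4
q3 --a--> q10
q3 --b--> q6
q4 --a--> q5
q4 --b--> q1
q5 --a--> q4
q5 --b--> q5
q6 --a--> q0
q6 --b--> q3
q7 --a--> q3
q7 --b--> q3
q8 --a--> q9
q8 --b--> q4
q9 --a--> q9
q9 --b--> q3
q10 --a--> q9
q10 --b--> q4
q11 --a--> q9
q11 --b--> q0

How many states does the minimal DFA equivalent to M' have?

P0 = {q1} | {q0,q2,q3,q4,q5,q6,q7,q8,q9,q10,q11}.
Refine {q0,q2,q3,q4,q5,q6,q7,q8,q9,q10,q11} on symbol b: members go to different blocks, giving {q0,q2,q3,q5,q6,q7,q8,q9,q10,q11} and {q4}.
Split {q0,q2,q3,q5,q6,q7,q8,q9,q10,q11} by δ(·,a) → {q0,q2,q3,q6,q7,q8,q9,q10,q11} and {q5}.
Split {q0,q2,q3,q6,q7,q8,q9,q10,q11} by δ(·,b) → {q0,q3,q6,q7,q9,q11} and {q2,q8,q10}.
On input a, block {q0,q3,q6,q7,q9,q11} splits into {q6,q7,q9,q11} and {q0,q3}.
Refine {q6,q7,q9,q11} on symbol a: members go to different blocks, giving {q6,q7} and {q9,q11}.
The partition is now stable with 7 blocks: {q1} | {q6,q7} | {q4} | {q5} | {q2,q8,q10} | {q0,q3} | {q9,q11}.

7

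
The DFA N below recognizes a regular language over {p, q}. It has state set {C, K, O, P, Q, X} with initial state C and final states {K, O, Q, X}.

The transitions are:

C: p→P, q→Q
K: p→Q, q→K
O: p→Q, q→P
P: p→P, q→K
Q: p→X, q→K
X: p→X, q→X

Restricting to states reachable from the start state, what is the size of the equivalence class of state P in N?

2

States {O} cannot be reached from the start state, so discard them.
Start with accepting vs non-accepting: {K,Q,X} | {C,P}.
The partition is now stable with 2 blocks: {K,Q,X} | {C,P}.
State P belongs to the block {C,P}, which has 2 states.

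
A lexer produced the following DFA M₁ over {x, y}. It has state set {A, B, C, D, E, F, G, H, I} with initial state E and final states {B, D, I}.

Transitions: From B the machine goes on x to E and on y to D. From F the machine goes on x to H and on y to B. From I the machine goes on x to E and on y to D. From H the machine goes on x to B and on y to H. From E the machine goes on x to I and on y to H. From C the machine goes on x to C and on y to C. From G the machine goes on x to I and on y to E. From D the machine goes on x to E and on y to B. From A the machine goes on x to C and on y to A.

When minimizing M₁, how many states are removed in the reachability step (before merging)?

Starting at E and following transitions, the reachable set is {B, D, E, H, I}. That leaves A, C, F, G unreachable — 4 in total.

4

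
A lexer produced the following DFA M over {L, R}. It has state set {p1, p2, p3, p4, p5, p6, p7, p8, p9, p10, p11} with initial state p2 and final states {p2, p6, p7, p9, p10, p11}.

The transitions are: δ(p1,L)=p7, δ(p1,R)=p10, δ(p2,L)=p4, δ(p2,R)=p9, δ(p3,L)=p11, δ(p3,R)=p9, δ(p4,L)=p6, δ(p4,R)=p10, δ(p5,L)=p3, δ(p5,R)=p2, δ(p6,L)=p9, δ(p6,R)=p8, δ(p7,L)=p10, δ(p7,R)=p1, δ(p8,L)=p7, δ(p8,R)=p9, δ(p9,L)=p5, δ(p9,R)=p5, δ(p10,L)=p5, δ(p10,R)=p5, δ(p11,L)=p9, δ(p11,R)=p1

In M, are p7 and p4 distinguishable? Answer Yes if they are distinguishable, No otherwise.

Yes

All states are reachable from the start state.
Initial partition by acceptance: {p2,p6,p7,p9,p10,p11} | {p1,p3,p4,p5,p8}.
Split {p2,p6,p7,p9,p10,p11} by δ(·,L) → {p2,p9,p10} and {p6,p7,p11}.
On input R, block {p2,p9,p10} splits into {p9,p10} and {p2}.
Split {p1,p3,p4,p5,p8} by δ(·,L) → {p1,p3,p4,p8} and {p5}.
Stable partition: {p9,p10} | {p1,p3,p4,p8} | {p6,p7,p11} | {p2} | {p5} — 5 equivalence classes.
p7 and p4 end up in different blocks, so they are distinguishable. For instance, the string 'ε' is accepted from only p7.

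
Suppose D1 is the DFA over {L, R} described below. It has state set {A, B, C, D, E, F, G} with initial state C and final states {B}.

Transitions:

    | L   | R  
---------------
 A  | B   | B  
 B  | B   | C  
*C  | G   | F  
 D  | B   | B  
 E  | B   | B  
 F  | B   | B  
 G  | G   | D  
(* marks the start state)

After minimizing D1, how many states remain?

3

First remove the unreachable states {A,E}; 5 states remain.
Initial partition by acceptance: {B} | {C,D,F,G}.
On input L, block {C,D,F,G} splits into {C,G} and {D,F}.
The partition is now stable with 3 blocks: {B} | {C,G} | {D,F}.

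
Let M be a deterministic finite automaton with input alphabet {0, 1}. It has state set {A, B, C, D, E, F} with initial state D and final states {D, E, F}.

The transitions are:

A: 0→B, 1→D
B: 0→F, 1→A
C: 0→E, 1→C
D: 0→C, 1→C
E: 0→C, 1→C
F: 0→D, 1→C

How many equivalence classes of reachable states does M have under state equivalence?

2

First remove the unreachable states {A,B,F}; 3 states remain.
P0 = {D,E} | {C}.
The partition is now stable with 2 blocks: {D,E} | {C}.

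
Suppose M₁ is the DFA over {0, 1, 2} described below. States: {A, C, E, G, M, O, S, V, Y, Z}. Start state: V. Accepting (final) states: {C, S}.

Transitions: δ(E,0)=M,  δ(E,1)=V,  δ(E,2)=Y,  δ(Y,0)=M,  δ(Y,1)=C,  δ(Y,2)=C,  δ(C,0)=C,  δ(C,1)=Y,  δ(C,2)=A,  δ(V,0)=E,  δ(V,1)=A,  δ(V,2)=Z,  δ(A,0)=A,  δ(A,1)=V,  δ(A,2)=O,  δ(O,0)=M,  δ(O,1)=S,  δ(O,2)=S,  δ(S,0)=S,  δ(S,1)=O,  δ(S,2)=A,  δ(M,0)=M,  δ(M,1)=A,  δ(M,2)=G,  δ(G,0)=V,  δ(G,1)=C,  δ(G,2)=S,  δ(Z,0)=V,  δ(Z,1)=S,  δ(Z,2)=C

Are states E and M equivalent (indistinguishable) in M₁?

Yes

Every state is reachable, so we keep all 10.
Start with accepting vs non-accepting: {C,S} | {A,E,G,M,O,V,Y,Z}.
Refine {A,E,G,M,O,V,Y,Z} on symbol 1: members go to different blocks, giving {G,O,Y,Z} and {A,E,M,V}.
No further refinement is possible. Final partition (3 blocks): {C,S} | {G,O,Y,Z} | {A,E,M,V}.
E and M lie in the same block of the stable partition, so they are equivalent — no string distinguishes them.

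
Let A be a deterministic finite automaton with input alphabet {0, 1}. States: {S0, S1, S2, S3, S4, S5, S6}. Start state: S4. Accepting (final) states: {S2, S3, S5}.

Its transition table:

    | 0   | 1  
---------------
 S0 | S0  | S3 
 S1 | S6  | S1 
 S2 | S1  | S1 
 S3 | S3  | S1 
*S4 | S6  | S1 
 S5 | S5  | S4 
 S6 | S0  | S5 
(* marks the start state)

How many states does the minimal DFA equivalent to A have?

3

First remove the unreachable states {S2}; 6 states remain.
Initial partition by acceptance: {S3,S5} | {S0,S1,S4,S6}.
On input 1, block {S0,S1,S4,S6} splits into {S0,S6} and {S1,S4}.
Stable partition: {S3,S5} | {S0,S6} | {S1,S4} — 3 equivalence classes.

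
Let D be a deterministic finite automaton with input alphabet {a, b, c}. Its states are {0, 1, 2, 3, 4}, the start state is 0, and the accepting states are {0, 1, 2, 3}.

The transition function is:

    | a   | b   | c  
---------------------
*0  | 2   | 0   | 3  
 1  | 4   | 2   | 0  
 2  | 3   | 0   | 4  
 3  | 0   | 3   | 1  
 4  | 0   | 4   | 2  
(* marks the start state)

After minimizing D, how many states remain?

All states are reachable from the start state.
Initial partition by acceptance: {0,1,2,3} | {4}.
Refine {0,1,2,3} on symbol a: members go to different blocks, giving {0,2,3} and {1}.
Refine {0,2,3} on symbol c: members go to different blocks, giving {0} and {2} and {3}.
Stable partition: {0} | {4} | {1} | {2} | {3} — 5 equivalence classes.

5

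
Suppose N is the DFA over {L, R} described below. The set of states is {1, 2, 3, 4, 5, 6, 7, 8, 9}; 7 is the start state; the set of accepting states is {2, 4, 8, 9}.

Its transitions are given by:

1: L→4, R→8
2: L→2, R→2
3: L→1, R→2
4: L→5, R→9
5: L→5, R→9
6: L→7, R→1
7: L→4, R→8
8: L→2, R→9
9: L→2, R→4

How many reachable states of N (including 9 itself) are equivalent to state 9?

1

Reachable states from the start: {2,4,5,7,8,9}. Unreachable: {1,3,6} — drop them.
P0 = {2,4,8,9} | {5,7}.
Refine {2,4,8,9} on symbol L: members go to different blocks, giving {2,8,9} and {4}.
On input R, block {2,8,9} splits into {2,8} and {9}.
On input R, block {2,8} splits into {2} and {8}.
Refine {5,7} on symbol L: members go to different blocks, giving {5} and {7}.
Stable partition: {2} | {5} | {4} | {9} | {8} | {7} — 6 equivalence classes.
The equivalence class containing 9 is {9}, of size 1.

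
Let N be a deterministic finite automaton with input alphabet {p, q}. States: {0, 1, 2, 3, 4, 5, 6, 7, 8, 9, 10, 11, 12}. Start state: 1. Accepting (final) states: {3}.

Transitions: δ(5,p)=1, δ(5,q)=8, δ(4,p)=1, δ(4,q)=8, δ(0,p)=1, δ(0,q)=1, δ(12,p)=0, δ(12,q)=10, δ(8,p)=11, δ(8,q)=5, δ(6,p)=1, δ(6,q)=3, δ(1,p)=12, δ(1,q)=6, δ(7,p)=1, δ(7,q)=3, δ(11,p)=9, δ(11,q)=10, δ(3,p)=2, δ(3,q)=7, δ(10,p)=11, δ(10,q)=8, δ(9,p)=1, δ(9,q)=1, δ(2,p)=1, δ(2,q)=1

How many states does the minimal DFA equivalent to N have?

First remove the unreachable states {4}; 12 states remain.
Start with accepting vs non-accepting: {3} | {0,1,2,5,6,7,8,9,10,11,12}.
On input q, block {0,1,2,5,6,7,8,9,10,11,12} splits into {0,1,2,5,8,9,10,11,12} and {6,7}.
On input q, block {0,1,2,5,8,9,10,11,12} splits into {0,2,5,8,9,10,11,12} and {1}.
On input p, block {0,2,5,8,9,10,11,12} splits into {0,2,5,9} and {8,10,11,12}.
On input q, block {0,2,5,9} splits into {0,2,9} and {5}.
On input p, block {8,10,11,12} splits into {8,10} and {11,12}.
Split {8,10} by δ(·,q) → {8} and {10}.
Stable partition: {3} | {0,2,9} | {6,7} | {1} | {8} | {5} | {11,12} | {10} — 8 equivalence classes.

8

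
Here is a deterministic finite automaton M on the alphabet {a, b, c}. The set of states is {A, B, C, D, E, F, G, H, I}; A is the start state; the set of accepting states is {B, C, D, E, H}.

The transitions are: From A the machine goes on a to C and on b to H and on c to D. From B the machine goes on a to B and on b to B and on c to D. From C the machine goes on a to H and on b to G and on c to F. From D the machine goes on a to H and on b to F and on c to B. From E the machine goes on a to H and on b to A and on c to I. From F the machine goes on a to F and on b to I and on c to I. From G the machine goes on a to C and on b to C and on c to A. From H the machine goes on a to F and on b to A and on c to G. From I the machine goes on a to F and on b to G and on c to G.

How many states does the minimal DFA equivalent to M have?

States {E} cannot be reached from the start state, so discard them.
Initial partition by acceptance: {B,C,D,H} | {A,F,G,I}.
Refine {B,C,D,H} on symbol a: members go to different blocks, giving {B,C,D} and {H}.
On input a, block {B,C,D} splits into {C,D} and {B}.
Split {C,D} by δ(·,c) → {C} and {D}.
On input a, block {A,F,G,I} splits into {A,G} and {F,I}.
Refine {A,G} on symbol b: members go to different blocks, giving {A} and {G}.
Split {F,I} by δ(·,b) → {F} and {I}.
The partition is now stable with 8 blocks: {C} | {A} | {H} | {B} | {D} | {F} | {G} | {I}.

8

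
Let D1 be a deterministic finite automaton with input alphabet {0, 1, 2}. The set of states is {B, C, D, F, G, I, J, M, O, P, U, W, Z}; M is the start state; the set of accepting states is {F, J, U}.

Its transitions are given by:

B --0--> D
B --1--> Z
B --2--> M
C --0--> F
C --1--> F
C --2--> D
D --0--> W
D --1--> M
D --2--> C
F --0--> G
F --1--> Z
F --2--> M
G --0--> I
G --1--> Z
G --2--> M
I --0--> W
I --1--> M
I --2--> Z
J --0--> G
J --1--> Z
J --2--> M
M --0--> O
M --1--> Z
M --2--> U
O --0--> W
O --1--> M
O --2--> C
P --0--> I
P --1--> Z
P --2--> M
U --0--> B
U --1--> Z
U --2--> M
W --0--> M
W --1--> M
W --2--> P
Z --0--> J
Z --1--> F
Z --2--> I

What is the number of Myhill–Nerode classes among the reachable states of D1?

Every state is reachable, so we keep all 13.
P0 = {F,J,U} | {B,C,D,G,I,M,O,P,W,Z}.
Refine {B,C,D,G,I,M,O,P,W,Z} on symbol 0: members go to different blocks, giving {B,D,G,I,M,O,P,W} and {C,Z}.
On input 1, block {B,D,G,I,M,O,P,W} splits into {D,I,O,W} and {B,G,M,P}.
Refine {D,I,O,W} on symbol 0: members go to different blocks, giving {D,I,O} and {W}.
Refine {B,G,M,P} on symbol 2: members go to different blocks, giving {B,G,P} and {M}.
No further refinement is possible. Final partition (6 blocks): {F,J,U} | {D,I,O} | {C,Z} | {B,G,P} | {W} | {M}.

6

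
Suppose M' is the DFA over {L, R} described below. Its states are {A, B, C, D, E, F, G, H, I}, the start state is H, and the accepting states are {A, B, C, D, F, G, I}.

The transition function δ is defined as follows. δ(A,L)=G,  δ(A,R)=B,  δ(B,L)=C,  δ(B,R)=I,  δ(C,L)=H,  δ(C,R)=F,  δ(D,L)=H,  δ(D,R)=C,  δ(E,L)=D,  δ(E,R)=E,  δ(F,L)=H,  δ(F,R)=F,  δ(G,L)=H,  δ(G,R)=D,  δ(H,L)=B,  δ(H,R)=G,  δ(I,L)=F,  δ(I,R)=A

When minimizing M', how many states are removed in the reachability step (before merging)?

BFS from H reaches {A, B, C, D, F, G, H, I}; the 1 state(s) E are never visited.

1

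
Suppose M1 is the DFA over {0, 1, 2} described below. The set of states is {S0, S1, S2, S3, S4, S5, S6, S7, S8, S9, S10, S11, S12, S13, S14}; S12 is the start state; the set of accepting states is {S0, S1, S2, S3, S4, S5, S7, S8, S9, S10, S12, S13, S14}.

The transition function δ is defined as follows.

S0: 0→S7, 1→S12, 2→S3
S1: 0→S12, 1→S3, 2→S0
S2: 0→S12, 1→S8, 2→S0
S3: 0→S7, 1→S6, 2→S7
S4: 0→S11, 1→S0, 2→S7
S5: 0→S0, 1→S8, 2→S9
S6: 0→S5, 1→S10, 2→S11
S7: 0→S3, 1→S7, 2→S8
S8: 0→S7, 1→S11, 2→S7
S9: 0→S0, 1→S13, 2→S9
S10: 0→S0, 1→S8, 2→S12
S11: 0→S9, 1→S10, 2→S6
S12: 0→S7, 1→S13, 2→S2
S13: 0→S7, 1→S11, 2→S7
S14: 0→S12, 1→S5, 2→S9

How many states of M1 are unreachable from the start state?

BFS from S12 reaches {S0, S2, S3, S5, S6, S7, S8, S9, S10, S11, S12, S13}; the 3 state(s) S1, S4, S14 are never visited.

3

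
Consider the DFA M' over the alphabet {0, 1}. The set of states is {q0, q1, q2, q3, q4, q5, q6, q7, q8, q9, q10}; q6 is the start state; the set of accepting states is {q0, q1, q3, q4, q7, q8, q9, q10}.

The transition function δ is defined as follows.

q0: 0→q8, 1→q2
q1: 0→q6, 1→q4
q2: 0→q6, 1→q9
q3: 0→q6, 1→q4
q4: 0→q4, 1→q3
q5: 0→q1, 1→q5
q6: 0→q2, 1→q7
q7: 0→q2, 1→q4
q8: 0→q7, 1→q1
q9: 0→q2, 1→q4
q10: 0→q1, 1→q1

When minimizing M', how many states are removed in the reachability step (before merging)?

5

No path from q6 leads to q0, q1, q5, q8, q10; the other 6 states are all reachable.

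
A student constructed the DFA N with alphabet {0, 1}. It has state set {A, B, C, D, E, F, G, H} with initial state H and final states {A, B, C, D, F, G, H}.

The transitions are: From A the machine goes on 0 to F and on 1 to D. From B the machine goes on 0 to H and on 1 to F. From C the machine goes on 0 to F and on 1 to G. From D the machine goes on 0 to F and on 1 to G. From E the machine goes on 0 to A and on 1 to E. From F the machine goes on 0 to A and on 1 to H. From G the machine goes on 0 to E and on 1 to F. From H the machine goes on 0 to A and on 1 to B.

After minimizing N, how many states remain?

7

First remove the unreachable states {C}; 7 states remain.
Start with accepting vs non-accepting: {A,B,D,F,G,H} | {E}.
Split {A,B,D,F,G,H} by δ(·,0) → {A,B,D,F,H} and {G}.
Split {A,B,D,F,H} by δ(·,1) → {A,B,F,H} and {D}.
Refine {A,B,F,H} on symbol 1: members go to different blocks, giving {B,F,H} and {A}.
Refine {B,F,H} on symbol 0: members go to different blocks, giving {F,H} and {B}.
On input 1, block {F,H} splits into {F} and {H}.
The partition is now stable with 7 blocks: {F} | {E} | {G} | {D} | {A} | {B} | {H}.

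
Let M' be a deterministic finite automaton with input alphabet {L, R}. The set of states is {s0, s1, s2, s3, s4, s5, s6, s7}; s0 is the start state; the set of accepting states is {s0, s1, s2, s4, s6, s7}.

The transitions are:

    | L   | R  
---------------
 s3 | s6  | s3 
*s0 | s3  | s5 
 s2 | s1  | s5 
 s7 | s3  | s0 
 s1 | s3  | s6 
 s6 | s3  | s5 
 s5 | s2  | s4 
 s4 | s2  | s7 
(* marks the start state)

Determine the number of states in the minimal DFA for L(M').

6

Every state is reachable, so we keep all 8.
Initial partition by acceptance: {s0,s1,s2,s4,s6,s7} | {s3,s5}.
On input L, block {s0,s1,s2,s4,s6,s7} splits into {s0,s1,s6,s7} and {s2,s4}.
Refine {s0,s1,s6,s7} on symbol R: members go to different blocks, giving {s0,s6} and {s1,s7}.
On input L, block {s3,s5} splits into {s3} and {s5}.
On input L, block {s2,s4} splits into {s2} and {s4}.
Stable partition: {s0,s6} | {s3} | {s2} | {s1,s7} | {s5} | {s4} — 6 equivalence classes.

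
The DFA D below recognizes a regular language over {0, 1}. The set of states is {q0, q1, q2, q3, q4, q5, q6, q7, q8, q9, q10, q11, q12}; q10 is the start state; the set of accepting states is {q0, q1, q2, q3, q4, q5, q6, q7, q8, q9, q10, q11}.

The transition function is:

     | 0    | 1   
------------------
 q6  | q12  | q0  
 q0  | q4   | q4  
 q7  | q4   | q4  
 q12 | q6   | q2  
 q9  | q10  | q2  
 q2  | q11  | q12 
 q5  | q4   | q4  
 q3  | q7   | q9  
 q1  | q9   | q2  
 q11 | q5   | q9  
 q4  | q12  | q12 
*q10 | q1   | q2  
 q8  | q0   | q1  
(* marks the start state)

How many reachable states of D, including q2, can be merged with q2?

States {q3,q7,q8} cannot be reached from the start state, so discard them.
Start with accepting vs non-accepting: {q0,q1,q2,q4,q5,q6,q9,q10,q11} | {q12}.
Refine {q0,q1,q2,q4,q5,q6,q9,q10,q11} on symbol 0: members go to different blocks, giving {q0,q1,q2,q5,q9,q10,q11} and {q4,q6}.
Refine {q0,q1,q2,q5,q9,q10,q11} on symbol 0: members go to different blocks, giving {q1,q2,q9,q10,q11} and {q0,q5}.
Refine {q1,q2,q9,q10,q11} on symbol 0: members go to different blocks, giving {q1,q2,q9,q10} and {q11}.
On input 0, block {q1,q2,q9,q10} splits into {q1,q9,q10} and {q2}.
Split {q4,q6} by δ(·,1) → {q4} and {q6}.
The partition is now stable with 7 blocks: {q1,q9,q10} | {q12} | {q4} | {q0,q5} | {q11} | {q2} | {q6}.
State q2 belongs to the block {q2}, which has 1 states.

1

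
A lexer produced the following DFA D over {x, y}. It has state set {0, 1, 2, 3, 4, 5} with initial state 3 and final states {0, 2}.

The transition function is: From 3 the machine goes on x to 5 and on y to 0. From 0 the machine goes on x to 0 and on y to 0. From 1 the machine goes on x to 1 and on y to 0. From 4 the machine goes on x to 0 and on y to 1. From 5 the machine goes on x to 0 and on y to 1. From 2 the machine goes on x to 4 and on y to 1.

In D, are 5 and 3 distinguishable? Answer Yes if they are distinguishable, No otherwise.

Yes

Reachable states from the start: {0,1,3,5}. Unreachable: {2,4} — drop them.
P0 = {0} | {1,3,5}.
Split {1,3,5} by δ(·,x) → {1,3} and {5}.
Split {1,3} by δ(·,x) → {1} and {3}.
The partition is now stable with 4 blocks: {0} | {1} | {5} | {3}.
5 and 3 end up in different blocks, so they are distinguishable. For instance, the string 'x' is accepted from only 5.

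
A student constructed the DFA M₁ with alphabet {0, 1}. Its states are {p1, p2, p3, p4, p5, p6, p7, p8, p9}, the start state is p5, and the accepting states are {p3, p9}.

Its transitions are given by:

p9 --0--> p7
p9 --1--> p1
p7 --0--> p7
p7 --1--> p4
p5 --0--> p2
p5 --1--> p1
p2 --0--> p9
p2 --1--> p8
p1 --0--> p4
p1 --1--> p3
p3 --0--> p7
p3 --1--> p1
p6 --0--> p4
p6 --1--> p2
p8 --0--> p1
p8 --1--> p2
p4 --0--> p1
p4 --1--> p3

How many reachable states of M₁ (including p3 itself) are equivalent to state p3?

2

States {p6} cannot be reached from the start state, so discard them.
Start with accepting vs non-accepting: {p3,p9} | {p1,p2,p4,p5,p7,p8}.
Split {p1,p2,p4,p5,p7,p8} by δ(·,0) → {p1,p4,p5,p7,p8} and {p2}.
On input 0, block {p1,p4,p5,p7,p8} splits into {p1,p4,p7,p8} and {p5}.
Refine {p1,p4,p7,p8} on symbol 1: members go to different blocks, giving {p1,p4} and {p7} and {p8}.
The partition is now stable with 6 blocks: {p3,p9} | {p1,p4} | {p2} | {p5} | {p7} | {p8}.
The equivalence class containing p3 is {p3,p9}, of size 2.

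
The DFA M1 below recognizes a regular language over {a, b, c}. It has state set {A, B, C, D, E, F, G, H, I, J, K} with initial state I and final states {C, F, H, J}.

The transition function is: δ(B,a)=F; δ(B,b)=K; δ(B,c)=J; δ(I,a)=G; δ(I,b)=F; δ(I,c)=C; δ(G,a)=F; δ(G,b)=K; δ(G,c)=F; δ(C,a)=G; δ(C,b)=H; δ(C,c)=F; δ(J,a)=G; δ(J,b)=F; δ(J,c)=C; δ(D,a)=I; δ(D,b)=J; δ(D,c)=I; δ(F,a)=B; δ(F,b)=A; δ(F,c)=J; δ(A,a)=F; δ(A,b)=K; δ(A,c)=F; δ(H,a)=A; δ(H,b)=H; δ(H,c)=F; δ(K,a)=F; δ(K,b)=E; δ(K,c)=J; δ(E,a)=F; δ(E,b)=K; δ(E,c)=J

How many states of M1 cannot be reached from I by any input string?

1

BFS from I reaches {A, B, C, E, F, G, H, I, J, K}; the 1 state(s) D are never visited.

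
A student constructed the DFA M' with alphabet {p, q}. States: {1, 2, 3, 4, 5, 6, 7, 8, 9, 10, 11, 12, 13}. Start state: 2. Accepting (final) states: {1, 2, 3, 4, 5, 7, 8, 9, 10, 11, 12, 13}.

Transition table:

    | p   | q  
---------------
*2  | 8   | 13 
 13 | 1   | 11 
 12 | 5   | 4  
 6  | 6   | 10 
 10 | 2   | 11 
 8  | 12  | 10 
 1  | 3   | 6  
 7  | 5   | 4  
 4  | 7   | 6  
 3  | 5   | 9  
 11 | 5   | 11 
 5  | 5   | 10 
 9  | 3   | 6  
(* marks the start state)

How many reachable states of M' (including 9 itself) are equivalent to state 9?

All states are reachable from the start state.
Start with accepting vs non-accepting: {1,2,3,4,5,7,8,9,10,11,12,13} | {6}.
On input q, block {1,2,3,4,5,7,8,9,10,11,12,13} splits into {2,3,5,7,8,10,11,12,13} and {1,4,9}.
Refine {2,3,5,7,8,10,11,12,13} on symbol p: members go to different blocks, giving {2,3,5,7,8,10,11,12} and {13}.
On input q, block {2,3,5,7,8,10,11,12} splits into {5,8,10,11} and {3,7,12} and {2}.
On input p, block {5,8,10,11} splits into {5,11} and {8} and {10}.
Refine {5,11} on symbol q: members go to different blocks, giving {5} and {11}.
No further refinement is possible. Final partition (9 blocks): {5} | {6} | {1,4,9} | {13} | {3,7,12} | {2} | {8} | {10} | {11}.
State 9 belongs to the block {1,4,9}, which has 3 states.

3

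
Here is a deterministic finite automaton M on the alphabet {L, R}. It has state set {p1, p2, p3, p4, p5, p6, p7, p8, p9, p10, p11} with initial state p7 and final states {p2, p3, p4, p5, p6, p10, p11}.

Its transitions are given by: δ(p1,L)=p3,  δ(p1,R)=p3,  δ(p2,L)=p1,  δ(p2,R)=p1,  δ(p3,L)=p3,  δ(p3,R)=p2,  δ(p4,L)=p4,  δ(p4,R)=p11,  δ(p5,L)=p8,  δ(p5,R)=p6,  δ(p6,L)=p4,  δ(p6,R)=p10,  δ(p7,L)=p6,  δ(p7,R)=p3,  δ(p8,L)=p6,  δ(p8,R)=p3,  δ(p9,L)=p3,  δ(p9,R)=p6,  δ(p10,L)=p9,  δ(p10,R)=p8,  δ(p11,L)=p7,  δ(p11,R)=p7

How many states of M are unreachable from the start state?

BFS from p7 reaches {p1, p2, p3, p4, p6, p7, p8, p9, p10, p11}; the 1 state(s) p5 are never visited.

1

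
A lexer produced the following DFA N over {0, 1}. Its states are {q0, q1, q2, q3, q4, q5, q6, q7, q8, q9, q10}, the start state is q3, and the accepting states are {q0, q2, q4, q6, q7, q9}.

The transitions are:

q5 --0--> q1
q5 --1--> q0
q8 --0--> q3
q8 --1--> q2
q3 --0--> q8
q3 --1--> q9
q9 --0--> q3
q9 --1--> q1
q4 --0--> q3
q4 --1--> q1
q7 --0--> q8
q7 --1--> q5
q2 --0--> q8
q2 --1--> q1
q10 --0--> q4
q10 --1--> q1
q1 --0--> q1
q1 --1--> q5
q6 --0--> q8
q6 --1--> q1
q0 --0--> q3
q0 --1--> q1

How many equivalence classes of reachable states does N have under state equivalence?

4

Reachable states from the start: {q0,q1,q2,q3,q5,q8,q9}. Unreachable: {q4,q6,q7,q10} — drop them.
Start with accepting vs non-accepting: {q0,q2,q9} | {q1,q3,q5,q8}.
Refine {q1,q3,q5,q8} on symbol 1: members go to different blocks, giving {q3,q5,q8} and {q1}.
Split {q3,q5,q8} by δ(·,0) → {q3,q8} and {q5}.
No further refinement is possible. Final partition (4 blocks): {q0,q2,q9} | {q3,q8} | {q1} | {q5}.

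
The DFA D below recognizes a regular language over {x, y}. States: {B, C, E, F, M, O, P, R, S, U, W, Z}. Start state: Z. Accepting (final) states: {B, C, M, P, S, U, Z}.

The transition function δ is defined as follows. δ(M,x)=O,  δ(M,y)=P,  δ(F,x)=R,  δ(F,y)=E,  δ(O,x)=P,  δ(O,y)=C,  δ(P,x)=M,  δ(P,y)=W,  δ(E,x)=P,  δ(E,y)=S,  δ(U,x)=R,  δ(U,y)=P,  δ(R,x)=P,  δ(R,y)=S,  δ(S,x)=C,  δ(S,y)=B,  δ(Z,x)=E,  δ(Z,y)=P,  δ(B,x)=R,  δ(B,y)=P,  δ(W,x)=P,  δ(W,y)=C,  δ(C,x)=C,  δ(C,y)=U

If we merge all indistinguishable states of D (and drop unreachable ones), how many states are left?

States {F} cannot be reached from the start state, so discard them.
Initial partition by acceptance: {B,C,M,P,S,U,Z} | {E,O,R,W}.
On input x, block {B,C,M,P,S,U,Z} splits into {B,M,U,Z} and {C,P,S}.
On input x, block {C,P,S} splits into {C,S} and {P}.
The partition is now stable with 4 blocks: {B,M,U,Z} | {E,O,R,W} | {C,S} | {P}.

4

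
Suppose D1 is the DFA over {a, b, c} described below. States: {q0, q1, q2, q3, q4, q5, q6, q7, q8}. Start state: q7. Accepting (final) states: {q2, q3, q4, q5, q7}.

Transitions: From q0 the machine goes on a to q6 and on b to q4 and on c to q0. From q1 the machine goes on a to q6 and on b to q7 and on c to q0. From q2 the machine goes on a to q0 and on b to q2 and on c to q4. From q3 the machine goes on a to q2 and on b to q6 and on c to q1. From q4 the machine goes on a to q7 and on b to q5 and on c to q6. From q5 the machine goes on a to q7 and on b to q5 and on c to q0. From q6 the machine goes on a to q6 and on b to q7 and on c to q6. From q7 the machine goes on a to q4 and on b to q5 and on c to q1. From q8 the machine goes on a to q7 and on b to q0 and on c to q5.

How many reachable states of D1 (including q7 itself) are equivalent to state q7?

First remove the unreachable states {q2,q3,q8}; 6 states remain.
Start with accepting vs non-accepting: {q4,q5,q7} | {q0,q1,q6}.
No further refinement is possible. Final partition (2 blocks): {q4,q5,q7} | {q0,q1,q6}.
State q7 belongs to the block {q4,q5,q7}, which has 3 states.

3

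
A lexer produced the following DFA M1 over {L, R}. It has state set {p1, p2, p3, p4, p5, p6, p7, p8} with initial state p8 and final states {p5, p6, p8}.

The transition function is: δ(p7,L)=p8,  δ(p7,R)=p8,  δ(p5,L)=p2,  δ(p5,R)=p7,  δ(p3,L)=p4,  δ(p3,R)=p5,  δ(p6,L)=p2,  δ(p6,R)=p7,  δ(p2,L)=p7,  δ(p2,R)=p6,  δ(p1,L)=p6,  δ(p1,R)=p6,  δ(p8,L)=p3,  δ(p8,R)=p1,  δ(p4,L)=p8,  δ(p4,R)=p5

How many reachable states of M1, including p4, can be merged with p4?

3

All states are reachable from the start state.
P0 = {p5,p6,p8} | {p1,p2,p3,p4,p7}.
Refine {p1,p2,p3,p4,p7} on symbol L: members go to different blocks, giving {p1,p4,p7} and {p2,p3}.
No further refinement is possible. Final partition (3 blocks): {p5,p6,p8} | {p1,p4,p7} | {p2,p3}.
State p4 belongs to the block {p1,p4,p7}, which has 3 states.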